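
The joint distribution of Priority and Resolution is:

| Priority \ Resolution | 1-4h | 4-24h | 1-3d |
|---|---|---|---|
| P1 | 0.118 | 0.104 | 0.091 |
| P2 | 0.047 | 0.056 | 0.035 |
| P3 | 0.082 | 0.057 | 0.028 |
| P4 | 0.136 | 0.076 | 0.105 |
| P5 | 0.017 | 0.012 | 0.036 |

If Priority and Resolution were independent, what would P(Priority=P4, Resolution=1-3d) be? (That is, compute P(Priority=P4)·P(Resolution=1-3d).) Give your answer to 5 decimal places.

0.09352

P(Priority=P4) = 0.136 + 0.076 + 0.105 = 0.317.
P(Resolution=1-3d) = 0.091 + 0.035 + 0.028 + 0.105 + 0.036 = 0.295.
Product: 0.317 × 0.295 = 0.09352.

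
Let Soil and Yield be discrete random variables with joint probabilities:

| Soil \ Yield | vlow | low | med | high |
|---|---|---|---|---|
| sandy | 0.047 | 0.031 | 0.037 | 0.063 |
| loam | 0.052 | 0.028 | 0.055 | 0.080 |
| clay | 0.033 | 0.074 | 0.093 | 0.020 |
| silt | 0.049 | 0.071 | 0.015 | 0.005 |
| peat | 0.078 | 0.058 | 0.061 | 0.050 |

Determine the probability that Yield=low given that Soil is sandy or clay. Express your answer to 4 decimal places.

0.2638

P(Soil=sandy) = 0.047 + 0.031 + 0.037 + 0.063 = 0.178.
P(Soil=clay) = 0.033 + 0.074 + 0.093 + 0.020 = 0.220.
P(Soil ∈ {sandy, clay}) = 0.178 + 0.220 = 0.398; P(Yield=low, Soil ∈ {sandy, clay}) = 0.031 + 0.074 = 0.105.
P(Yield=low | Soil ∈ {sandy, clay}) = 0.105/0.398 = 0.2638.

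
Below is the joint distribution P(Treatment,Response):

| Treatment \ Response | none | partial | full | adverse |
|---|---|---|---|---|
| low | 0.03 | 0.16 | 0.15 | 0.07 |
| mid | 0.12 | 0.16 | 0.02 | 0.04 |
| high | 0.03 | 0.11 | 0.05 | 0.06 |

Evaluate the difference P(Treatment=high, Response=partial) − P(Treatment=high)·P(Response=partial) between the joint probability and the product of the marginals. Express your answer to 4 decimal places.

P(Treatment=high) = 0.03 + 0.11 + 0.05 + 0.06 = 0.25.
P(Response=partial) = 0.16 + 0.16 + 0.11 = 0.43.
P(Treatment=high, Response=partial) − P(Treatment=high)P(Response=partial) = 0.11 − 0.25×0.43 = 0.0025.

0.0025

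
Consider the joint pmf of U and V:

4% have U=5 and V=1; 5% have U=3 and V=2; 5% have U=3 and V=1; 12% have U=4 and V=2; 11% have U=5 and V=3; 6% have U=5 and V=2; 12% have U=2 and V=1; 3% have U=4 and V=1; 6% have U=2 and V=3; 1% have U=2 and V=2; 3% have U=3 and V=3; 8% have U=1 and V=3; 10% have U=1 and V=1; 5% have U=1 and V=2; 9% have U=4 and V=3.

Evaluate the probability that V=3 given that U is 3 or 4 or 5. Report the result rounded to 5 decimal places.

0.39655

P(U=3) = 0.05 + 0.05 + 0.03 = 0.13.
P(U=4) = 0.03 + 0.12 + 0.09 = 0.24.
P(U=5) = 0.04 + 0.06 + 0.11 = 0.21.
P(U ∈ {3, 4, 5}) = 0.13 + 0.24 + 0.21 = 0.58; P(V=3, U ∈ {3, 4, 5}) = 0.03 + 0.09 + 0.11 = 0.23.
P(V=3 | U ∈ {3, 4, 5}) = 0.23/0.58 = 0.39655.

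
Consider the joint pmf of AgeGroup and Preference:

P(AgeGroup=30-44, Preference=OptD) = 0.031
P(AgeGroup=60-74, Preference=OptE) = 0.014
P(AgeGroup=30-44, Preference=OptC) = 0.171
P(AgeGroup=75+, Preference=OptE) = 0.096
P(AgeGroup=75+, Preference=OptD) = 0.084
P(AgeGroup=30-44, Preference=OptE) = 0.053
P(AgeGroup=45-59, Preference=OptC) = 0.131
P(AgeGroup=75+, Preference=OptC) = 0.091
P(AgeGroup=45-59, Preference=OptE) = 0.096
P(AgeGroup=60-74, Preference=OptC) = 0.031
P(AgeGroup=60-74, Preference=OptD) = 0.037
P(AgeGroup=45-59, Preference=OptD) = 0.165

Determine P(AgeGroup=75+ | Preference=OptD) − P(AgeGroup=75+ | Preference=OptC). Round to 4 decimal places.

0.0504

P(Preference=OptD) = 0.031 + 0.165 + 0.037 + 0.084 = 0.317; P(AgeGroup=75+ | Preference=OptD) = 0.084/0.317 = 0.26498.
P(Preference=OptC) = 0.171 + 0.131 + 0.031 + 0.091 = 0.424; P(AgeGroup=75+ | Preference=OptC) = 0.091/0.424 = 0.21462.
Difference = 0.0504.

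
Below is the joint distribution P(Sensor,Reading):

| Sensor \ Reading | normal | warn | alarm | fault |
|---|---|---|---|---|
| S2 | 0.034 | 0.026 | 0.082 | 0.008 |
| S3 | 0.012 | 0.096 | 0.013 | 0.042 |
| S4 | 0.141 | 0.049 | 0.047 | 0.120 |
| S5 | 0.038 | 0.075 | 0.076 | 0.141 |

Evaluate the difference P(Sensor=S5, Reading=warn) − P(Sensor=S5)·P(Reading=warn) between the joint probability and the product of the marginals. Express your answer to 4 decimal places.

P(Sensor=S5) = 0.038 + 0.075 + 0.076 + 0.141 = 0.330.
P(Reading=warn) = 0.026 + 0.096 + 0.049 + 0.075 = 0.246.
P(Sensor=S5, Reading=warn) − P(Sensor=S5)P(Reading=warn) = 0.075 − 0.330×0.246 = -0.0062.

-0.0062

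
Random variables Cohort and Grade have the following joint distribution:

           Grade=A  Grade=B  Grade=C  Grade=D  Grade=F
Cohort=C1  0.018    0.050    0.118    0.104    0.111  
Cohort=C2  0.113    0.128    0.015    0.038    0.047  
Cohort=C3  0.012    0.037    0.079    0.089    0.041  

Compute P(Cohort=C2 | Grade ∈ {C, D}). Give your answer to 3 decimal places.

0.120

P(Grade=C) = 0.118 + 0.015 + 0.079 = 0.212.
P(Grade=D) = 0.104 + 0.038 + 0.089 = 0.231.
P(Grade ∈ {C, D}) = 0.212 + 0.231 = 0.443; P(Cohort=C2, Grade ∈ {C, D}) = 0.015 + 0.038 = 0.053.
P(Cohort=C2 | Grade ∈ {C, D}) = 0.053/0.443 = 0.120.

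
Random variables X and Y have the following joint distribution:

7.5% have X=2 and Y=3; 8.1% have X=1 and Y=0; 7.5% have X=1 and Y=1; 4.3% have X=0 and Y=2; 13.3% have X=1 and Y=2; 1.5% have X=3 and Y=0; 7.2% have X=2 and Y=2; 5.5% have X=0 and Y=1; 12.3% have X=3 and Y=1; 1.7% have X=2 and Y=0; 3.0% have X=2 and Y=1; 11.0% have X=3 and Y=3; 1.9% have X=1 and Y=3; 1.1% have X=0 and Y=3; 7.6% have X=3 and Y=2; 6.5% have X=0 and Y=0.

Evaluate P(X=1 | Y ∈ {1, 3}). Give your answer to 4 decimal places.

P(Y=1) = 0.055 + 0.075 + 0.030 + 0.123 = 0.283.
P(Y=3) = 0.011 + 0.019 + 0.075 + 0.110 = 0.215.
P(Y ∈ {1, 3}) = 0.283 + 0.215 = 0.498; P(X=1, Y ∈ {1, 3}) = 0.075 + 0.019 = 0.094.
P(X=1 | Y ∈ {1, 3}) = 0.094/0.498 = 0.1888.

0.1888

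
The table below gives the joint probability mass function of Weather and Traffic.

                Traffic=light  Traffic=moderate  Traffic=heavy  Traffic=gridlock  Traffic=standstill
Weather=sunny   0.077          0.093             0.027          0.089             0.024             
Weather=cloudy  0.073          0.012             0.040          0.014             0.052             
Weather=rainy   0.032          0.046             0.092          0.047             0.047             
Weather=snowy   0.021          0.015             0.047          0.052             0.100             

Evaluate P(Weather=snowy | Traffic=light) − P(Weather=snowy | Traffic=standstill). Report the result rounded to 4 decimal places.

P(Traffic=light) = 0.077 + 0.073 + 0.032 + 0.021 = 0.203; P(Weather=snowy | Traffic=light) = 0.021/0.203 = 0.10345.
P(Traffic=standstill) = 0.024 + 0.052 + 0.047 + 0.100 = 0.223; P(Weather=snowy | Traffic=standstill) = 0.100/0.223 = 0.44843.
Difference = -0.3450.

-0.3450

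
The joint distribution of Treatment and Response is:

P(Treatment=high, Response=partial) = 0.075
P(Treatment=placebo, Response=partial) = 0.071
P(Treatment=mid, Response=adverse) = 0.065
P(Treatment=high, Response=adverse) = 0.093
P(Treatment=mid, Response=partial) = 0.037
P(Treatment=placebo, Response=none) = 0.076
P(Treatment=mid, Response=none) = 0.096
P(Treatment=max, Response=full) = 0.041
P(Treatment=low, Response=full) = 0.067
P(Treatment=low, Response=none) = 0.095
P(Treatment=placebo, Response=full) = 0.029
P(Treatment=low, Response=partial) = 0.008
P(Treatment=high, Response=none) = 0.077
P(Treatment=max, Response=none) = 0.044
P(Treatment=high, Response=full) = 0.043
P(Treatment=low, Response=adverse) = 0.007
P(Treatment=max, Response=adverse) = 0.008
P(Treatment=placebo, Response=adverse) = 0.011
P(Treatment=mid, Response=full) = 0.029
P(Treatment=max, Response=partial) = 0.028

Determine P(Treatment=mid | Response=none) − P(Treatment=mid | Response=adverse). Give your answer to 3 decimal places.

-0.106

P(Response=none) = 0.076 + 0.095 + 0.096 + 0.077 + 0.044 = 0.388; P(Treatment=mid | Response=none) = 0.096/0.388 = 0.2474.
P(Response=adverse) = 0.011 + 0.007 + 0.065 + 0.093 + 0.008 = 0.184; P(Treatment=mid | Response=adverse) = 0.065/0.184 = 0.3533.
Difference = -0.106.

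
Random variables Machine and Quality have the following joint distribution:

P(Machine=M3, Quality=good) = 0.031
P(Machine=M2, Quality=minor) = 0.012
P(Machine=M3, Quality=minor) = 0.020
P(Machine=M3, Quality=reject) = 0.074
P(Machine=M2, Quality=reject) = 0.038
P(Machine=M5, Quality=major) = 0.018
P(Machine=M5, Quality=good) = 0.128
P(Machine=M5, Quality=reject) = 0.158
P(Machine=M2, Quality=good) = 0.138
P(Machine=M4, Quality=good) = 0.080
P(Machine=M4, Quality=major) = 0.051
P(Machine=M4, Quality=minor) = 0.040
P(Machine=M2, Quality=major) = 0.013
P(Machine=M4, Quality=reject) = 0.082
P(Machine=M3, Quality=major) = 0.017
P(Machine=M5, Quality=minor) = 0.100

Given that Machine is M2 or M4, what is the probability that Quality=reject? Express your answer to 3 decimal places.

P(Machine=M2) = 0.138 + 0.012 + 0.013 + 0.038 = 0.201.
P(Machine=M4) = 0.080 + 0.040 + 0.051 + 0.082 = 0.253.
P(Machine ∈ {M2, M4}) = 0.201 + 0.253 = 0.454; P(Quality=reject, Machine ∈ {M2, M4}) = 0.038 + 0.082 = 0.120.
P(Quality=reject | Machine ∈ {M2, M4}) = 0.120/0.454 = 0.264.

0.264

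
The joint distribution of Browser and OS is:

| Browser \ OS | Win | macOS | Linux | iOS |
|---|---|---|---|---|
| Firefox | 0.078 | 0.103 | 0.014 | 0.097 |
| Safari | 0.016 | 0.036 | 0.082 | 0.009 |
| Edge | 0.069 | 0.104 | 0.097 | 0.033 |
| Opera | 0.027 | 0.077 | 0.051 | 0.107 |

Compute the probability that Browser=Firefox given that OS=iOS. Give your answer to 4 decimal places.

P(OS=iOS) = 0.097 + 0.009 + 0.033 + 0.107 = 0.246.
P(Browser=Firefox | OS=iOS) = 0.097/0.246 = 0.3943.

0.3943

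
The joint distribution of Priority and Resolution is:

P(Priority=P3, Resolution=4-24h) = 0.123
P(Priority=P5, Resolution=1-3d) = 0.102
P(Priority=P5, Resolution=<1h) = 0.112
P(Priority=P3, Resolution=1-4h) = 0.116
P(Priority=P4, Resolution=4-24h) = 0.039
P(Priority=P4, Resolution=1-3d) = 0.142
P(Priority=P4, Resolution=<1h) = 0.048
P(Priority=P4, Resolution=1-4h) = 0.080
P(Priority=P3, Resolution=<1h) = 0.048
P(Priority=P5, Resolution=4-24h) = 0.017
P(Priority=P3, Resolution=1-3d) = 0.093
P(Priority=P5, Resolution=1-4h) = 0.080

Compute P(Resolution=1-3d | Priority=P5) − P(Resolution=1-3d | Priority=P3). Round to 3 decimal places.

0.083

P(Priority=P5) = 0.112 + 0.080 + 0.017 + 0.102 = 0.311; P(Resolution=1-3d | Priority=P5) = 0.102/0.311 = 0.3280.
P(Priority=P3) = 0.048 + 0.116 + 0.123 + 0.093 = 0.380; P(Resolution=1-3d | Priority=P3) = 0.093/0.380 = 0.2447.
Difference = 0.083.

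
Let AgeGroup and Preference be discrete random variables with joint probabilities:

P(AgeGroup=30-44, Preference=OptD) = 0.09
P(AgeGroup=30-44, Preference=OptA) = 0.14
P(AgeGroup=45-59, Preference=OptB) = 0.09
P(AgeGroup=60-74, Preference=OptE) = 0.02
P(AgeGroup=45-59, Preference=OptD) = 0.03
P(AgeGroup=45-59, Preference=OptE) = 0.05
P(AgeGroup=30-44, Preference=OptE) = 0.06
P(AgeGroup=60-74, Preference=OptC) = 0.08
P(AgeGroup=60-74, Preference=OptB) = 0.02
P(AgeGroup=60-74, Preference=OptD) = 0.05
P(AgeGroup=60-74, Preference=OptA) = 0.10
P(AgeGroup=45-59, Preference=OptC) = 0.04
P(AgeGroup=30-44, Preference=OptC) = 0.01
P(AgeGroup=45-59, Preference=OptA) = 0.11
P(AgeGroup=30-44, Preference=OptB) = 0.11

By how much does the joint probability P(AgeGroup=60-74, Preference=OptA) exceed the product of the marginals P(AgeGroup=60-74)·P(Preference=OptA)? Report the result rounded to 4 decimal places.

P(AgeGroup=60-74) = 0.10 + 0.02 + 0.08 + 0.05 + 0.02 = 0.27.
P(Preference=OptA) = 0.14 + 0.11 + 0.10 = 0.35.
P(AgeGroup=60-74, Preference=OptA) − P(AgeGroup=60-74)P(Preference=OptA) = 0.10 − 0.27×0.35 = 0.0055.

0.0055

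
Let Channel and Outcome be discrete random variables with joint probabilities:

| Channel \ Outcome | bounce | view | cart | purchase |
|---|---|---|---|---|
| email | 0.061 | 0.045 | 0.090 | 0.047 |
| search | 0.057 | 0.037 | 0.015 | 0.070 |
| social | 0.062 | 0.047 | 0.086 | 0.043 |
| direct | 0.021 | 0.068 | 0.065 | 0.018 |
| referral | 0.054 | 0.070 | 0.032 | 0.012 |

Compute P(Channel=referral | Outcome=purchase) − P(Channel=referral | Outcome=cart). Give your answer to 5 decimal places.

P(Outcome=purchase) = 0.047 + 0.070 + 0.043 + 0.018 + 0.012 = 0.190; P(Channel=referral | Outcome=purchase) = 0.012/0.190 = 0.063158.
P(Outcome=cart) = 0.090 + 0.015 + 0.086 + 0.065 + 0.032 = 0.288; P(Channel=referral | Outcome=cart) = 0.032/0.288 = 0.111111.
Difference = -0.04795.

-0.04795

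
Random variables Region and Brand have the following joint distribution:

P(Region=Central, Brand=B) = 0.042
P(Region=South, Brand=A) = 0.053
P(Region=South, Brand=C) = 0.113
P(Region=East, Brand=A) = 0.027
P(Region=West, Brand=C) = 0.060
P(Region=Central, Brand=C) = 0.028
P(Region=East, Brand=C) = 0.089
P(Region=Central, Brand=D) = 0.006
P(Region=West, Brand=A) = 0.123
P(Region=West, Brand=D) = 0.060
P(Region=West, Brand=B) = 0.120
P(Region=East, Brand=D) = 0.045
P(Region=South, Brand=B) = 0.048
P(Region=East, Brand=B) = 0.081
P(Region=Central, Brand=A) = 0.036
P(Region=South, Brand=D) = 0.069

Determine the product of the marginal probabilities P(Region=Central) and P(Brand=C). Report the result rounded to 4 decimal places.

0.0325

P(Region=Central) = 0.036 + 0.042 + 0.028 + 0.006 = 0.112.
P(Brand=C) = 0.113 + 0.089 + 0.060 + 0.028 = 0.290.
Product: 0.112 × 0.290 = 0.0325.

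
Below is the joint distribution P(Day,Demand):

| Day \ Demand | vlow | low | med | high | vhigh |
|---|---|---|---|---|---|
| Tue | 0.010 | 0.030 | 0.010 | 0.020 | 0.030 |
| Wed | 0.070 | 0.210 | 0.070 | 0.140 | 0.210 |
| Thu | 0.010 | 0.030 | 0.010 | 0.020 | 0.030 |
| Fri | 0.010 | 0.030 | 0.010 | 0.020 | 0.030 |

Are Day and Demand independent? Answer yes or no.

Every cell satisfies P(Day,Demand) = P(Day)·P(Demand). For instance P(Day=Tue) = 0.100, P(Demand=low) = 0.300, and 0.100×0.300 = 0.030 matches the joint entry. So Day and Demand are independent.

yes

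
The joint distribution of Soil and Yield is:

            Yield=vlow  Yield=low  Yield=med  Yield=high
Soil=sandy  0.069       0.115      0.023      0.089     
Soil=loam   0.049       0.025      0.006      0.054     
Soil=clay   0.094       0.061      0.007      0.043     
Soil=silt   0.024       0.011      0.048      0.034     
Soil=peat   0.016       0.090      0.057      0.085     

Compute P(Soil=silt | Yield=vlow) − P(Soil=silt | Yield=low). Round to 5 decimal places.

P(Yield=vlow) = 0.069 + 0.049 + 0.094 + 0.024 + 0.016 = 0.252; P(Soil=silt | Yield=vlow) = 0.024/0.252 = 0.095238.
P(Yield=low) = 0.115 + 0.025 + 0.061 + 0.011 + 0.090 = 0.302; P(Soil=silt | Yield=low) = 0.011/0.302 = 0.036424.
Difference = 0.05881.

0.05881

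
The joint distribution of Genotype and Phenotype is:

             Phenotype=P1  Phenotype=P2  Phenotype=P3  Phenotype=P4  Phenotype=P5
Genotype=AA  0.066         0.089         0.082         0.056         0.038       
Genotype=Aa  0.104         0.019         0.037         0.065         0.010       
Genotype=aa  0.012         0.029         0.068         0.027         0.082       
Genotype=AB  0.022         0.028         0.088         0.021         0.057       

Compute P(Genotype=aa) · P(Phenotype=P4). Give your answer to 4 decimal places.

0.0368

P(Genotype=aa) = 0.012 + 0.029 + 0.068 + 0.027 + 0.082 = 0.218.
P(Phenotype=P4) = 0.056 + 0.065 + 0.027 + 0.021 = 0.169.
Product: 0.218 × 0.169 = 0.0368.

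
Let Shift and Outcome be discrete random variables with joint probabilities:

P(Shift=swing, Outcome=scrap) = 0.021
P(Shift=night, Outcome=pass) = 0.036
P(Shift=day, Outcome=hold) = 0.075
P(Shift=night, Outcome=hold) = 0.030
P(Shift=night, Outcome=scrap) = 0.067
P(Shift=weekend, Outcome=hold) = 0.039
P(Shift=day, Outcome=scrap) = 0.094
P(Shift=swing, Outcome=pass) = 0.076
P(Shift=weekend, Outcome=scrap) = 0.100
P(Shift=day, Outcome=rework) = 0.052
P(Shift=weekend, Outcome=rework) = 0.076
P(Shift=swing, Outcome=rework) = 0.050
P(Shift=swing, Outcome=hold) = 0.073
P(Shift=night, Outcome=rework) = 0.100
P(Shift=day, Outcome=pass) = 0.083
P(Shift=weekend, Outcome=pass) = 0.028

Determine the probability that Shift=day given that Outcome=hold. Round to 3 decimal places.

0.346

P(Outcome=hold) = 0.075 + 0.073 + 0.030 + 0.039 = 0.217.
P(Shift=day | Outcome=hold) = 0.075/0.217 = 0.346.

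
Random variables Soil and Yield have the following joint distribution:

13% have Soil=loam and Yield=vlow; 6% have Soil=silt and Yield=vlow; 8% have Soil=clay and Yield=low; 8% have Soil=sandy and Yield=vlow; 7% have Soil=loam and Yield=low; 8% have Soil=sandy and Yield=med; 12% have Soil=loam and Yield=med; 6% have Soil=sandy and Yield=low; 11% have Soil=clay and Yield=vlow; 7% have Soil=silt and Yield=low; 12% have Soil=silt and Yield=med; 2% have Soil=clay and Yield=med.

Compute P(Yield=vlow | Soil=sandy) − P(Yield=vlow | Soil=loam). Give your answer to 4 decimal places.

P(Soil=sandy) = 0.08 + 0.06 + 0.08 = 0.22; P(Yield=vlow | Soil=sandy) = 0.08/0.22 = 0.36364.
P(Soil=loam) = 0.13 + 0.07 + 0.12 = 0.32; P(Yield=vlow | Soil=loam) = 0.13/0.32 = 0.40625.
Difference = -0.0426.

-0.0426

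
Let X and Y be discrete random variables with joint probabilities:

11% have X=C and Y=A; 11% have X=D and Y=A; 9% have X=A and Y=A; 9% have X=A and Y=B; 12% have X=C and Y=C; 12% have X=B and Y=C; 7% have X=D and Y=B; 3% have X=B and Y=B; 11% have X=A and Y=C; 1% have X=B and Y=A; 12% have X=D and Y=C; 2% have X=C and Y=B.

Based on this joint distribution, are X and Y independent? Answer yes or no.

P(X=B) = 0.16 and P(Y=C) = 0.47, so their product is 0.0752, but P(X=B, Y=C) = 0.12. Since these differ, X and Y are not independent.

no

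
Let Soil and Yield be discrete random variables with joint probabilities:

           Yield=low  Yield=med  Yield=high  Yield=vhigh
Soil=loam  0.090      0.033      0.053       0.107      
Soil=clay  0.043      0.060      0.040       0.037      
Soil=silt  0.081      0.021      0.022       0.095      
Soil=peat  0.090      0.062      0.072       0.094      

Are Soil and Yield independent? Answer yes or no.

no

P(Soil=clay) = 0.180 and P(Yield=med) = 0.176, so their product is 0.03168, but P(Soil=clay, Yield=med) = 0.060. Since these differ, Soil and Yield are not independent.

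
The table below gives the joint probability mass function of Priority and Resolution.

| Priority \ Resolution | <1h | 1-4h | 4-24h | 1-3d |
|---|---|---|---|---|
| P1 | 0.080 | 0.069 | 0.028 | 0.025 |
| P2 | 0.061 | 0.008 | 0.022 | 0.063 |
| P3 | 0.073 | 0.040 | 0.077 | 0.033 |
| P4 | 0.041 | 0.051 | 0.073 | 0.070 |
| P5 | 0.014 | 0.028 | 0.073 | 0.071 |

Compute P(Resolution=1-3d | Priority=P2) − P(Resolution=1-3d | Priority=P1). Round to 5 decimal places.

0.28533

P(Priority=P2) = 0.061 + 0.008 + 0.022 + 0.063 = 0.154; P(Resolution=1-3d | Priority=P2) = 0.063/0.154 = 0.409091.
P(Priority=P1) = 0.080 + 0.069 + 0.028 + 0.025 = 0.202; P(Resolution=1-3d | Priority=P1) = 0.025/0.202 = 0.123762.
Difference = 0.28533.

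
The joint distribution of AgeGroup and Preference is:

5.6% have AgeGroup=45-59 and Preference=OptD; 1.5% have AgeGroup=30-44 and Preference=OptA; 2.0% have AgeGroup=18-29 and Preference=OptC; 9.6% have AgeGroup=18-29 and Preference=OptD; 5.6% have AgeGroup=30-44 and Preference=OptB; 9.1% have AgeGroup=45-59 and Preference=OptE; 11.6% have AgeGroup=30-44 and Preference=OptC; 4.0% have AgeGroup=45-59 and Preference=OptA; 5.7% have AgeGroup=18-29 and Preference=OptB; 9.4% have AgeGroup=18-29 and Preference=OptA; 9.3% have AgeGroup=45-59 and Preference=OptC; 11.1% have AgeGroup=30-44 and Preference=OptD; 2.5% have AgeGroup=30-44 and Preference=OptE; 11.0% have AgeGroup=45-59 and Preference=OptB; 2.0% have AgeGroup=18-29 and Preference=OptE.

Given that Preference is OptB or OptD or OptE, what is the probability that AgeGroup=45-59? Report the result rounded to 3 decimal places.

P(Preference=OptB) = 0.057 + 0.056 + 0.110 = 0.223.
P(Preference=OptD) = 0.096 + 0.111 + 0.056 = 0.263.
P(Preference=OptE) = 0.020 + 0.025 + 0.091 = 0.136.
P(Preference ∈ {OptB, OptD, OptE}) = 0.223 + 0.263 + 0.136 = 0.622; P(AgeGroup=45-59, Preference ∈ {OptB, OptD, OptE}) = 0.110 + 0.056 + 0.091 = 0.257.
P(AgeGroup=45-59 | Preference ∈ {OptB, OptD, OptE}) = 0.257/0.622 = 0.413.

0.413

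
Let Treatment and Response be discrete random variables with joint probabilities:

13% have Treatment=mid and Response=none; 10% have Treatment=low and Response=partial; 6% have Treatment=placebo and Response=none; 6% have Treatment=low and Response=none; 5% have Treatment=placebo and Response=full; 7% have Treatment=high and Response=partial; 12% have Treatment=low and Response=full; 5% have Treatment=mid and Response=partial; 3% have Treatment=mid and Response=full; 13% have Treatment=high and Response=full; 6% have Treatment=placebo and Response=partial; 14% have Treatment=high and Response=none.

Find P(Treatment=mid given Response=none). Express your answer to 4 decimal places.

P(Response=none) = 0.06 + 0.06 + 0.13 + 0.14 = 0.39.
P(Treatment=mid | Response=none) = 0.13/0.39 = 0.3333.

0.3333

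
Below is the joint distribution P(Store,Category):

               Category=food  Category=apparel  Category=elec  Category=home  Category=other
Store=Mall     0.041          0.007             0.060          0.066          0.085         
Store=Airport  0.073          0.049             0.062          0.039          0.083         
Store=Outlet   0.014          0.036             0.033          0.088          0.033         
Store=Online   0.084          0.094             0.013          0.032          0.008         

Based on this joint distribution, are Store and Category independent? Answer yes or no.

P(Store=Online) = 0.231 and P(Category=apparel) = 0.186, so their product is 0.04297, but P(Store=Online, Category=apparel) = 0.094. Since these differ, Store and Category are not independent.

no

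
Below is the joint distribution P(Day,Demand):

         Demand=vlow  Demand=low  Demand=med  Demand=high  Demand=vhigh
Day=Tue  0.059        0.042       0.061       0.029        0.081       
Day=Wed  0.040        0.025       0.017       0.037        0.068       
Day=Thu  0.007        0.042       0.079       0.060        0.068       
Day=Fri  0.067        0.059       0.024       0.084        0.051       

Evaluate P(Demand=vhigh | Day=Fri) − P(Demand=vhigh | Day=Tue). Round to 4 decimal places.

-0.1188

P(Day=Fri) = 0.067 + 0.059 + 0.024 + 0.084 + 0.051 = 0.285; P(Demand=vhigh | Day=Fri) = 0.051/0.285 = 0.17895.
P(Day=Tue) = 0.059 + 0.042 + 0.061 + 0.029 + 0.081 = 0.272; P(Demand=vhigh | Day=Tue) = 0.081/0.272 = 0.29779.
Difference = -0.1188.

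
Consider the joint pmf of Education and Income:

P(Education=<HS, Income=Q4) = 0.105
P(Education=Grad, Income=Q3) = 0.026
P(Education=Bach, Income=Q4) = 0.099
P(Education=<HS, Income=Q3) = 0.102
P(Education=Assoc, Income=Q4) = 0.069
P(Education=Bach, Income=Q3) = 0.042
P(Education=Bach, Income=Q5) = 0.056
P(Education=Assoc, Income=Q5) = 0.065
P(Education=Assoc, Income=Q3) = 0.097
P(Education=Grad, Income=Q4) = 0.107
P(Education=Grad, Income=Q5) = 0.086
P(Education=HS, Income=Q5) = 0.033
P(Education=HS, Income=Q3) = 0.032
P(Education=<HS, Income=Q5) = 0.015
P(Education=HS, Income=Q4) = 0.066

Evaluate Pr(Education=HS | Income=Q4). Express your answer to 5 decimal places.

0.14798

P(Income=Q4) = 0.105 + 0.066 + 0.069 + 0.099 + 0.107 = 0.446.
P(Education=HS | Income=Q4) = 0.066/0.446 = 0.14798.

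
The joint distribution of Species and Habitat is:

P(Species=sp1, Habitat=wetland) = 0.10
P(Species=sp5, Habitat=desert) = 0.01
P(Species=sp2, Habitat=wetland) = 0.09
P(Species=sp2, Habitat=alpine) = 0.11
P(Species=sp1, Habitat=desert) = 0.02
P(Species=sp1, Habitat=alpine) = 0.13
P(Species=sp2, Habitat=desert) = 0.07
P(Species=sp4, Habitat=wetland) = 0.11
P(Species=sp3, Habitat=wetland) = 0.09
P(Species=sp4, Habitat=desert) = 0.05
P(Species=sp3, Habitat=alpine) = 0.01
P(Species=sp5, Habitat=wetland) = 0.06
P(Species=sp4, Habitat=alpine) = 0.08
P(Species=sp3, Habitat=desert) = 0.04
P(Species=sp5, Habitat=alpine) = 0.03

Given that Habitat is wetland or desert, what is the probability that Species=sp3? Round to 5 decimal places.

0.20313

P(Habitat=wetland) = 0.10 + 0.09 + 0.09 + 0.11 + 0.06 = 0.45.
P(Habitat=desert) = 0.02 + 0.07 + 0.04 + 0.05 + 0.01 = 0.19.
P(Habitat ∈ {wetland, desert}) = 0.45 + 0.19 = 0.64; P(Species=sp3, Habitat ∈ {wetland, desert}) = 0.09 + 0.04 = 0.13.
P(Species=sp3 | Habitat ∈ {wetland, desert}) = 0.13/0.64 = 0.20313.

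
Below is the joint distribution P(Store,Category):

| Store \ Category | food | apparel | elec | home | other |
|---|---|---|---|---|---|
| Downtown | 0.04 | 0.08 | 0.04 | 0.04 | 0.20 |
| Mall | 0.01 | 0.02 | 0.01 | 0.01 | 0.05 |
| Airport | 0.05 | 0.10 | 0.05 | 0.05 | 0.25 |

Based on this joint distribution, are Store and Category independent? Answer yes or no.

yes

Every cell satisfies P(Store,Category) = P(Store)·P(Category). For instance P(Store=Downtown) = 0.40, P(Category=other) = 0.50, and 0.40×0.50 = 0.20 matches the joint entry. So Store and Category are independent.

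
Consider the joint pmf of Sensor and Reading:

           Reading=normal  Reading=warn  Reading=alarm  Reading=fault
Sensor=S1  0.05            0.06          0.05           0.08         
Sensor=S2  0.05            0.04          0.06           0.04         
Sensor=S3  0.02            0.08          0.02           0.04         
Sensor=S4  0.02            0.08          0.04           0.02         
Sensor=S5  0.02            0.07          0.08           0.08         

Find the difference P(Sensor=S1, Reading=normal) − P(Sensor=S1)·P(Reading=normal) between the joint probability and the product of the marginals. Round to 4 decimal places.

P(Sensor=S1) = 0.05 + 0.06 + 0.05 + 0.08 = 0.24.
P(Reading=normal) = 0.05 + 0.05 + 0.02 + 0.02 + 0.02 = 0.16.
P(Sensor=S1, Reading=normal) − P(Sensor=S1)P(Reading=normal) = 0.05 − 0.24×0.16 = 0.0116.

0.0116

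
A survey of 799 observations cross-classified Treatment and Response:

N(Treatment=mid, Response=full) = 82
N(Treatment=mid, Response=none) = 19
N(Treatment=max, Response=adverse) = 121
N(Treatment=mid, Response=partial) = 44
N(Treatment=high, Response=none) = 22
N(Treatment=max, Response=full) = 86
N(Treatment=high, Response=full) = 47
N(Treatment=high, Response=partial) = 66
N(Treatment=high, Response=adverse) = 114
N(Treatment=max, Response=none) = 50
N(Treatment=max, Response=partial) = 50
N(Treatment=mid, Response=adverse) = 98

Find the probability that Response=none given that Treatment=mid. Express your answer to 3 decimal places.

0.078

Total with Treatment=mid: 19 + 44 + 82 + 98 = 243.
P(Response=none | Treatment=mid) = 19/243 = 0.078.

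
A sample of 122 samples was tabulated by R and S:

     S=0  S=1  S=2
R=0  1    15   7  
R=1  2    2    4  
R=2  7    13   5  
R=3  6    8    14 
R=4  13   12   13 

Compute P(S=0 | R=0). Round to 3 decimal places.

Total with R=0: 1 + 15 + 7 = 23.
P(S=0 | R=0) = 1/23 = 0.043.

0.043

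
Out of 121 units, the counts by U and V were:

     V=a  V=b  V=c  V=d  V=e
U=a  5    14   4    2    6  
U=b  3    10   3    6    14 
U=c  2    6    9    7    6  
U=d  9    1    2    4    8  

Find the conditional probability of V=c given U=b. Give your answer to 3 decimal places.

Total with U=b: 3 + 10 + 3 + 6 + 14 = 36.
P(V=c | U=b) = 3/36 = 0.083.

0.083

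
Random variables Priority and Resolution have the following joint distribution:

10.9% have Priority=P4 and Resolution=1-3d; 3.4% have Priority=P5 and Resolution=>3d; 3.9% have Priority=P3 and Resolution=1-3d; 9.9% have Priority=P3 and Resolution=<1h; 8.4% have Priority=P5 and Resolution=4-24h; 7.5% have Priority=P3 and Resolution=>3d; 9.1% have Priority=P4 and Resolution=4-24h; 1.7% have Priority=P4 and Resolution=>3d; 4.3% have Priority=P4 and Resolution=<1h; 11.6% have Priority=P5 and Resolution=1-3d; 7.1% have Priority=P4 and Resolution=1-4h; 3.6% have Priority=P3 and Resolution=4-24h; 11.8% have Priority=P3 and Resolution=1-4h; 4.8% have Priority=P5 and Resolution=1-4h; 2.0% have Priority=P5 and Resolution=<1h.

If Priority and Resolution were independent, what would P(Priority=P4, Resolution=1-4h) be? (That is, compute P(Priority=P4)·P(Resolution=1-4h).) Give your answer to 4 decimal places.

P(Priority=P4) = 0.043 + 0.071 + 0.091 + 0.109 + 0.017 = 0.331.
P(Resolution=1-4h) = 0.118 + 0.071 + 0.048 = 0.237.
Product: 0.331 × 0.237 = 0.0784.

0.0784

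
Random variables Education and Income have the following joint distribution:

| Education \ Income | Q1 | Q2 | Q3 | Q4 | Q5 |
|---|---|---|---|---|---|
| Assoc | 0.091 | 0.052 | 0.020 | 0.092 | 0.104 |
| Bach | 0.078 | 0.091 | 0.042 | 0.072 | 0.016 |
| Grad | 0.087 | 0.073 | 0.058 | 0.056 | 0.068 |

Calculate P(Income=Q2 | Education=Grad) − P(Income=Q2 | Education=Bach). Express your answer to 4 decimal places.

-0.0909

P(Education=Grad) = 0.087 + 0.073 + 0.058 + 0.056 + 0.068 = 0.342; P(Income=Q2 | Education=Grad) = 0.073/0.342 = 0.21345.
P(Education=Bach) = 0.078 + 0.091 + 0.042 + 0.072 + 0.016 = 0.299; P(Income=Q2 | Education=Bach) = 0.091/0.299 = 0.30435.
Difference = -0.0909.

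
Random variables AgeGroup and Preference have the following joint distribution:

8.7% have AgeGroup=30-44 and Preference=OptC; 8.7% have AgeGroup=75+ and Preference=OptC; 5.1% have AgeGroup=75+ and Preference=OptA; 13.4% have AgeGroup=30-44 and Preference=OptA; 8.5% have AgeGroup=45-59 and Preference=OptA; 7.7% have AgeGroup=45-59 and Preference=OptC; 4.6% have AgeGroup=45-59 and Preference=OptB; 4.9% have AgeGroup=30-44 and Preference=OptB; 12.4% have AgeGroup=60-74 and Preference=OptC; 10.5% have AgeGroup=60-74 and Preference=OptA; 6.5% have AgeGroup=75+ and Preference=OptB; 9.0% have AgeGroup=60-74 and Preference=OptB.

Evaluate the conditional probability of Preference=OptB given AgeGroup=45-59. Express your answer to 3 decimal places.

0.221

P(AgeGroup=45-59) = 0.085 + 0.046 + 0.077 = 0.208.
P(Preference=OptB | AgeGroup=45-59) = 0.046/0.208 = 0.221.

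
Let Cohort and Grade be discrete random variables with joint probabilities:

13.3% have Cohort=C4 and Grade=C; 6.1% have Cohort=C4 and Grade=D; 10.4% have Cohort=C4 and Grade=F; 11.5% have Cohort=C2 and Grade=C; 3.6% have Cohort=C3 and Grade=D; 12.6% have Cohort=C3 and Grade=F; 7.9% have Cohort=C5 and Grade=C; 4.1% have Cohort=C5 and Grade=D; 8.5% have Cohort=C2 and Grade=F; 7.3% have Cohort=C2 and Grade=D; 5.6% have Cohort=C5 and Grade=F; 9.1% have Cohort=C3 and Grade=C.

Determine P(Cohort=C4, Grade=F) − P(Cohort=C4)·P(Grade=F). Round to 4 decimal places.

-0.0066

P(Cohort=C4) = 0.133 + 0.061 + 0.104 = 0.298.
P(Grade=F) = 0.085 + 0.126 + 0.104 + 0.056 = 0.371.
P(Cohort=C4, Grade=F) − P(Cohort=C4)P(Grade=F) = 0.104 − 0.298×0.371 = -0.0066.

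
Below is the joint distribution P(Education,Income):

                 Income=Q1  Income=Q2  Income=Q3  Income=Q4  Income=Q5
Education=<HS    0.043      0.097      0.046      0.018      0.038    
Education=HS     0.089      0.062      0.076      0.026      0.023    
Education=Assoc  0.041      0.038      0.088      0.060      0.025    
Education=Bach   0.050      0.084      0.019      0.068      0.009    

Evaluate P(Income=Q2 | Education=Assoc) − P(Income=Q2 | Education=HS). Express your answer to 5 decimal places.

P(Education=Assoc) = 0.041 + 0.038 + 0.088 + 0.060 + 0.025 = 0.252; P(Income=Q2 | Education=Assoc) = 0.038/0.252 = 0.150794.
P(Education=HS) = 0.089 + 0.062 + 0.076 + 0.026 + 0.023 = 0.276; P(Income=Q2 | Education=HS) = 0.062/0.276 = 0.224638.
Difference = -0.07384.

-0.07384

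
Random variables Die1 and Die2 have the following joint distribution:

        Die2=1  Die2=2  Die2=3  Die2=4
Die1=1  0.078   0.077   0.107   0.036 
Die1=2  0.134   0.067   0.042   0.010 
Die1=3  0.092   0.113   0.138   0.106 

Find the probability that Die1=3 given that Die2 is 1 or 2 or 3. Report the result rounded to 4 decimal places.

0.4045

P(Die2=1) = 0.078 + 0.134 + 0.092 = 0.304.
P(Die2=2) = 0.077 + 0.067 + 0.113 = 0.257.
P(Die2=3) = 0.107 + 0.042 + 0.138 = 0.287.
P(Die2 ∈ {1, 2, 3}) = 0.304 + 0.257 + 0.287 = 0.848; P(Die1=3, Die2 ∈ {1, 2, 3}) = 0.092 + 0.113 + 0.138 = 0.343.
P(Die1=3 | Die2 ∈ {1, 2, 3}) = 0.343/0.848 = 0.4045.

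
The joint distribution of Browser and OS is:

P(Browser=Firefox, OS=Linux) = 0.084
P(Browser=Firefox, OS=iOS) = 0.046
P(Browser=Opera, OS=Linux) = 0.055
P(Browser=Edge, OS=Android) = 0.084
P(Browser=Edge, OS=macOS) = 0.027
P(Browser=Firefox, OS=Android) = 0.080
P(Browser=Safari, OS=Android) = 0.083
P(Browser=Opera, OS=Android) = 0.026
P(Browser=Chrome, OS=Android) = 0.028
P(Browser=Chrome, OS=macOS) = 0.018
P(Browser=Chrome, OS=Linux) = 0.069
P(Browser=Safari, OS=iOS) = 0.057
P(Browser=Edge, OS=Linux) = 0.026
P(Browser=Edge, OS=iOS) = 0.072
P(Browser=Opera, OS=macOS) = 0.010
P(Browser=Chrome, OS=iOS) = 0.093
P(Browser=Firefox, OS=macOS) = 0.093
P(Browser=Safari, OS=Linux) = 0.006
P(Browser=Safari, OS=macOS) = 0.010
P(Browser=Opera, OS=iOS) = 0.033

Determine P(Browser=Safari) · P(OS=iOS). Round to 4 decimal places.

P(Browser=Safari) = 0.010 + 0.006 + 0.057 + 0.083 = 0.156.
P(OS=iOS) = 0.093 + 0.046 + 0.057 + 0.072 + 0.033 = 0.301.
Product: 0.156 × 0.301 = 0.0470.

0.0470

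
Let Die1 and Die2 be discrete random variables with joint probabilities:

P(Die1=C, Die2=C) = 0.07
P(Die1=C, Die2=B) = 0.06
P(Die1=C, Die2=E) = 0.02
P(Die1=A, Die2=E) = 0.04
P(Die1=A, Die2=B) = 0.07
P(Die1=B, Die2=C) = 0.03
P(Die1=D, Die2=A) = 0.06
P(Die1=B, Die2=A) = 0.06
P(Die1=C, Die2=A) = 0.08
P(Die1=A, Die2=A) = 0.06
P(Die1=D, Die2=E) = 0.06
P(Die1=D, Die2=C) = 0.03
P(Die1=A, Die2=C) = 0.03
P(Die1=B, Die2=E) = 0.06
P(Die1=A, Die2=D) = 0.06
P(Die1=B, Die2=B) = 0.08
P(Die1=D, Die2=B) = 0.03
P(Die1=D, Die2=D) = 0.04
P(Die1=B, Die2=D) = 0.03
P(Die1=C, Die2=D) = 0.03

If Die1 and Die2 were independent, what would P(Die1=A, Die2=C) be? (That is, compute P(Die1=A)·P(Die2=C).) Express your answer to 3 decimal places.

0.042

P(Die1=A) = 0.06 + 0.07 + 0.03 + 0.06 + 0.04 = 0.26.
P(Die2=C) = 0.03 + 0.03 + 0.07 + 0.03 = 0.16.
Product: 0.26 × 0.16 = 0.042.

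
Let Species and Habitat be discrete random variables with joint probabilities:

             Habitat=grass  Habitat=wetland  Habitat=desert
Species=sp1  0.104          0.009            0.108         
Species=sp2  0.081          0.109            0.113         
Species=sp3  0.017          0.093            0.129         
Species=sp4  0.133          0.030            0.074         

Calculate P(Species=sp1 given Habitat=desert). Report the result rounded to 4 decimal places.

0.2547

P(Habitat=desert) = 0.108 + 0.113 + 0.129 + 0.074 = 0.424.
P(Species=sp1 | Habitat=desert) = 0.108/0.424 = 0.2547.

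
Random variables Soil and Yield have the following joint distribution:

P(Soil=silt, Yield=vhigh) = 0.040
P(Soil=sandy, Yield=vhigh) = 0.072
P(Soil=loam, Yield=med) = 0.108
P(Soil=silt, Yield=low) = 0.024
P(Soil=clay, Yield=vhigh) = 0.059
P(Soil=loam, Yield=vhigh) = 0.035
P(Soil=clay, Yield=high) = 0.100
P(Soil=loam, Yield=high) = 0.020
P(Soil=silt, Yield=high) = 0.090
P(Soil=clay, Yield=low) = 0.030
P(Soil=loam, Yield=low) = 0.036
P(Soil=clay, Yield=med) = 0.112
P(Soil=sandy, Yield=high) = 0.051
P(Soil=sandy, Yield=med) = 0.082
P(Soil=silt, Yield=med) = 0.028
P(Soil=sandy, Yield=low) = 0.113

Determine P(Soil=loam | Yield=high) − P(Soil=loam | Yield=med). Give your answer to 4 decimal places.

-0.2506

P(Yield=high) = 0.051 + 0.020 + 0.100 + 0.090 = 0.261; P(Soil=loam | Yield=high) = 0.020/0.261 = 0.07663.
P(Yield=med) = 0.082 + 0.108 + 0.112 + 0.028 = 0.330; P(Soil=loam | Yield=med) = 0.108/0.330 = 0.32727.
Difference = -0.2506.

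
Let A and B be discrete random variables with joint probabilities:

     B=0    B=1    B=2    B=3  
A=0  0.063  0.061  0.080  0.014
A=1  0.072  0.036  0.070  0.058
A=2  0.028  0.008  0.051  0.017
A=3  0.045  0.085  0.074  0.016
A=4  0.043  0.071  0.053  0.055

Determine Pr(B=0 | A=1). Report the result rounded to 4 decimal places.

0.3051

P(A=1) = 0.072 + 0.036 + 0.070 + 0.058 = 0.236.
P(B=0 | A=1) = 0.072/0.236 = 0.3051.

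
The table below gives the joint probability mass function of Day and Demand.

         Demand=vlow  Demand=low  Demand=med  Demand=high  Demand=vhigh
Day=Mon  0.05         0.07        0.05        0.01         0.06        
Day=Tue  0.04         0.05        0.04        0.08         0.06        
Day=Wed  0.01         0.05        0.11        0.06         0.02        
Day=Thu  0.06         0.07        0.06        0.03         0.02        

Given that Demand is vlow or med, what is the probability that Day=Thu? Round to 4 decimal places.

P(Demand=vlow) = 0.05 + 0.04 + 0.01 + 0.06 = 0.16.
P(Demand=med) = 0.05 + 0.04 + 0.11 + 0.06 = 0.26.
P(Demand ∈ {vlow, med}) = 0.16 + 0.26 = 0.42; P(Day=Thu, Demand ∈ {vlow, med}) = 0.06 + 0.06 = 0.12.
P(Day=Thu | Demand ∈ {vlow, med}) = 0.12/0.42 = 0.2857.

0.2857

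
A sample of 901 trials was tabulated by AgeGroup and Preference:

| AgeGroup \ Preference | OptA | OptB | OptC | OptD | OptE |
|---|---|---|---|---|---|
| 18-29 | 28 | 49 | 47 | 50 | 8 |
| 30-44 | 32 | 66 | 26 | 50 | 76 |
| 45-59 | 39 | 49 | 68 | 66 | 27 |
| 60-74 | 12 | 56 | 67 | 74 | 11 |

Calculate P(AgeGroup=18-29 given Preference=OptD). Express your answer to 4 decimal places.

Total with Preference=OptD: 50 + 50 + 66 + 74 = 240.
P(AgeGroup=18-29 | Preference=OptD) = 50/240 = 0.2083.

0.2083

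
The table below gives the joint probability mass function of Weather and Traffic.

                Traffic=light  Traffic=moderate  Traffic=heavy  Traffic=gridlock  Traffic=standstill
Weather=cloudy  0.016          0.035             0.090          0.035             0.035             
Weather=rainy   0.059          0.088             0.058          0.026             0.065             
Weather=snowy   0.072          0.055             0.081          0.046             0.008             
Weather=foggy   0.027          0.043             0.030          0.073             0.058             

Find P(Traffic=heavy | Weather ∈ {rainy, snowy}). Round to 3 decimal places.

P(Weather=rainy) = 0.059 + 0.088 + 0.058 + 0.026 + 0.065 = 0.296.
P(Weather=snowy) = 0.072 + 0.055 + 0.081 + 0.046 + 0.008 = 0.262.
P(Weather ∈ {rainy, snowy}) = 0.296 + 0.262 = 0.558; P(Traffic=heavy, Weather ∈ {rainy, snowy}) = 0.058 + 0.081 = 0.139.
P(Traffic=heavy | Weather ∈ {rainy, snowy}) = 0.139/0.558 = 0.249.

0.249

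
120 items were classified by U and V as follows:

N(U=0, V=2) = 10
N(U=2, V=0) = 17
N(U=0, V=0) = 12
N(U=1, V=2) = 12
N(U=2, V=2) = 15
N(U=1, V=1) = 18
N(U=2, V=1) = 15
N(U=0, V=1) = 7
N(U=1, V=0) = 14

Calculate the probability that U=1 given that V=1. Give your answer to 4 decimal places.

0.4500

Total with V=1: 7 + 18 + 15 = 40.
P(U=1 | V=1) = 18/40 = 0.4500.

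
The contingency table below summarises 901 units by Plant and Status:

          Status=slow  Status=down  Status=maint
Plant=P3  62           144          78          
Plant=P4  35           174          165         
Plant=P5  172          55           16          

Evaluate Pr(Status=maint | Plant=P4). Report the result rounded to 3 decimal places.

0.441

Total with Plant=P4: 35 + 174 + 165 = 374.
P(Status=maint | Plant=P4) = 165/374 = 0.441.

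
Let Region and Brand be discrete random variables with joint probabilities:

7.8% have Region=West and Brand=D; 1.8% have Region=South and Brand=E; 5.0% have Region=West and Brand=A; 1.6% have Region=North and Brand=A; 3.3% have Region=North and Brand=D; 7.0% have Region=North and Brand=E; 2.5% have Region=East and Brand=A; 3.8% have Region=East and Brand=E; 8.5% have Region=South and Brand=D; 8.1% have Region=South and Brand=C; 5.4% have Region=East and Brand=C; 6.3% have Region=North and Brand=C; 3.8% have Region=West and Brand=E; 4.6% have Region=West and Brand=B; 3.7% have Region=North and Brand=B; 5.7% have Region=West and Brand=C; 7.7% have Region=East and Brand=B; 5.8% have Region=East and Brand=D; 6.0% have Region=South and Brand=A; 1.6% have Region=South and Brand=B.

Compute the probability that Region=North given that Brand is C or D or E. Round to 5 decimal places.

0.24666

P(Brand=C) = 0.063 + 0.081 + 0.054 + 0.057 = 0.255.
P(Brand=D) = 0.033 + 0.085 + 0.058 + 0.078 = 0.254.
P(Brand=E) = 0.070 + 0.018 + 0.038 + 0.038 = 0.164.
P(Brand ∈ {C, D, E}) = 0.255 + 0.254 + 0.164 = 0.673; P(Region=North, Brand ∈ {C, D, E}) = 0.063 + 0.033 + 0.070 = 0.166.
P(Region=North | Brand ∈ {C, D, E}) = 0.166/0.673 = 0.24666.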